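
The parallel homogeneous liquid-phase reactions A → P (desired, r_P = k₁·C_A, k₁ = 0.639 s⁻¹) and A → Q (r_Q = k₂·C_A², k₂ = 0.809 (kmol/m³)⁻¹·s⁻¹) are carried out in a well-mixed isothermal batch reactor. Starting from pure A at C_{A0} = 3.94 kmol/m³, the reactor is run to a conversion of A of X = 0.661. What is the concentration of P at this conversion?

0.632 kmol/m³

C_A = C_{A0}(1−X) = 1.336 kmol/m³.
Along a PFR/batch, dC_P/dC_A = −r_P/(r_P+r_Q) = −k₁/(k₁+k₂·C_A).
Integrating from C_{A0} to C_A: C_P = (0.639/0.809)·ln[(0.639+0.809·3.94)/(0.639+0.809·1.34)] = 0.7899·ln(3.826/1.720) = 0.6318 kmol/m³.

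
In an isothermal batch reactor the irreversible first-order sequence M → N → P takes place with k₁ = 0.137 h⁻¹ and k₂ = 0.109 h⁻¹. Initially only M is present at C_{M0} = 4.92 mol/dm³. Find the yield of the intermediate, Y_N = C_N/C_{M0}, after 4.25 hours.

The intermediate concentration in a first-order A→B→C sequence is C_N = k₁C_{M0}(e^(−k₁t) − e^(−k₂t))/(k₂−k₁).
e^(−k₁t) = e^(−0.137×4.25) = e^(−0.5823) = 0.5586; e^(−k₂t) = e^(−0.4632) = 0.6292.
C_N = 0.137×4.92/(0.109−0.137) × (0.5586−0.6292) = (-24.07)×(-0.07060) = 1.699 mol/dm³.
Y_N = C_N/C_{M0} = 1.699/4.92 = 0.345.

0.345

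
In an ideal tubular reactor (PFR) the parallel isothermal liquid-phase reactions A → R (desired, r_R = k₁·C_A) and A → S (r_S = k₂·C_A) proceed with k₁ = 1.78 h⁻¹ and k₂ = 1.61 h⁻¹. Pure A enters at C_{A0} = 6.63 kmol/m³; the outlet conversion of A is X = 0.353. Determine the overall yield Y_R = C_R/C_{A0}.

C_A = C_{A0}(1−X) = 4.290 kmol/m³.
Both paths are first order in A, so the instantaneous fraction to R is constant: dC_R/d(−C_A) = k₁/(k₁+k₂) = 0.5251.
C_R = 0.5251·(C_{A0}−C_A) = 0.5251×2.340 = 1.23 kmol/m³.
Y_R = C_R/C_{A0} = 1.229/6.63 = 0.185.

0.185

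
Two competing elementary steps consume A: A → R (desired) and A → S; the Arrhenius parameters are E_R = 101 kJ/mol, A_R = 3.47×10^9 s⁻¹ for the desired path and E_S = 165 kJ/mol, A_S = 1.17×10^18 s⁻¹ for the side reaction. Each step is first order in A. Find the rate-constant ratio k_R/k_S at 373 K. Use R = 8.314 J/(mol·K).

With equal orders, S_{R/S} = k_R/k_S = (A_R/A_S)·exp[(E_S−E_R)/(RT)].
(E_S−E_R)/(RT) = (165−101)×10³/(8.314×373) = 64000/3101 = 20.64.
k_R/k_S = (3.47×10^9/1.17×10^18)·exp(20.64) = 2.966×10^-9 × 9.180×10^8 = 2.72.
Since E_R < E_S, lowering the temperature improves selectivity toward R.

2.72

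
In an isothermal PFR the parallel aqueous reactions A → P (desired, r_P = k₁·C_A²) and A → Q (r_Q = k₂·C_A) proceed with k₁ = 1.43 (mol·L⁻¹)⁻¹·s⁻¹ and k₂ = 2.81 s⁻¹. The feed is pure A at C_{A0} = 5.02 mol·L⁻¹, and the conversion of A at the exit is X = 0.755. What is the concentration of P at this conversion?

C_A = C_{A0}(1−X) = 1.230 mol·L⁻¹.
Along a PFR/batch, dC_Q/dC_A = −r_Q/(r_P+r_Q) = −k₂/(k₂+k₁·C_A).
Integrating from C_{A0} to C_A: C_Q = (2.81/1.43)·ln[(2.81+1.43·5.02)/(2.81+1.43·1.23)] = 1.965·ln(9.989/4.569) = 1.537 mol·L⁻¹.
Then C_P = (C_{A0}−C_A) − C_Q = 3.790 − 1.537 = 2.253 mol·L⁻¹.

2.25 mol·L⁻¹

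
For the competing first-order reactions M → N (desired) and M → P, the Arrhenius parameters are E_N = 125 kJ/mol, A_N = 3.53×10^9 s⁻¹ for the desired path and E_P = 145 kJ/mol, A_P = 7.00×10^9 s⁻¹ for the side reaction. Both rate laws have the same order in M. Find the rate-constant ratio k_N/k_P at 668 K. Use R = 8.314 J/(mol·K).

18.5

k_N/k_P = (A_N/A_P)·exp[−(E_N−E_P)/(RT)] = (A_N/A_P)·exp[(E_P−E_N)/(RT)].
(E_P−E_N)/(RT) = (145−125)×10³/(8.314×668) = 20000/5554 = 3.601.
k_N/k_P = (3.53×10^9/7.00×10^9)·exp(3.601) = 0.5043 × 36.64 = 18.5.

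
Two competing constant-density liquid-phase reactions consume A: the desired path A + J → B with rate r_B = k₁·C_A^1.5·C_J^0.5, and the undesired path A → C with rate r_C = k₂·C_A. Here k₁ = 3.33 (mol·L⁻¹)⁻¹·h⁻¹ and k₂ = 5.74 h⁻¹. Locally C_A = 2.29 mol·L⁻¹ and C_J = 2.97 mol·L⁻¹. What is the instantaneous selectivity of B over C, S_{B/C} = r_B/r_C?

1.51

S_{B/C} = r_B/r_C = (k₁·C_A^1.5·C_J^0.5)/(k₂·C_A) = (k₁/k₂)·C_A^0.5·C_J^0.5.
= (3.33×2.290^1.5×2.970^0.5) / (5.74×2.290) = 19.89/13.14 = 1.51.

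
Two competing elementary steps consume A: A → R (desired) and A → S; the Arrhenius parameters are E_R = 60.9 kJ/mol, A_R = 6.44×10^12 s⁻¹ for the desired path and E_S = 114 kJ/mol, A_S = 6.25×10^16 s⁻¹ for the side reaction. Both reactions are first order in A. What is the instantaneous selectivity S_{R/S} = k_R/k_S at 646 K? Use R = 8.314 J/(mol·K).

Since both paths have the same order in A, the concentration cancels and S_{R/S} = k_R/k_S = (A_R/A_S)·exp[(E_S−E_R)/(RT)].
(E_S−E_R)/(RT) = (114−60.9)×10³/(8.314×646) = 53100/5371 = 9.887.
k_R/k_S = (6.44×10^12/6.25×10^16)·exp(9.887) = 1.030×10^-4 × 19667 = 2.03.

2.03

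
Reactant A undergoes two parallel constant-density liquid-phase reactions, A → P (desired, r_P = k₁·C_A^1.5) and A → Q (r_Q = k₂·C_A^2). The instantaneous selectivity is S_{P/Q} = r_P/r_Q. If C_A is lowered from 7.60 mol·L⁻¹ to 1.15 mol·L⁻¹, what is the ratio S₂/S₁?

S_{P/Q} = (k₁/k₂)·C_A^-0.5, so S₂/S₁ = (C_{A,2}/C_{A,1})^-0.5.
= (1.15/7.60)^(-0.5) = (0.1513)^(-0.5) = 2.57.
Selectivity toward P rises as C_A falls — low-concentration operation is favoured.

2.57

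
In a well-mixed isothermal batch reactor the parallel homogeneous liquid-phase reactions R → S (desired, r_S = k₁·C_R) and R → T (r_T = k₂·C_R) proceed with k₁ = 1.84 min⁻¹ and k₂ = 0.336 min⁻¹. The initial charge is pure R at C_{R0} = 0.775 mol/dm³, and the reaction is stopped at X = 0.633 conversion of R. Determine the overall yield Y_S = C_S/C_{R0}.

0.535

C_R = C_{R0}(1−X) = 0.2844 mol/dm³.
Both paths are first order in R, so the instantaneous fraction to S is constant: dC_S/d(−C_R) = k₁/(k₁+k₂) = 0.8456.
C_S = 0.8456·(C_{R0}−C_R) = 0.8456×0.4906 = 0.415 mol/dm³.
Y_S = C_S/C_{R0} = 0.4148/0.775 = 0.535.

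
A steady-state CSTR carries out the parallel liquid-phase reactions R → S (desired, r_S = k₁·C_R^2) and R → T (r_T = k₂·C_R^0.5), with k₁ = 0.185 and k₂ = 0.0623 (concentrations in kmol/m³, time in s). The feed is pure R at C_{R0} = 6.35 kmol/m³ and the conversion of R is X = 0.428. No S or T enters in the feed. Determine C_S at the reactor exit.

2.59 kmol/m³

Exit C_R = C_{R0}(1−X) = 6.35×0.572 = 3.632 kmol/m³.
A CSTR operates uniformly at the exit composition, giving r_S = 2.441 and r_T = 0.1187 (each k·C_R^n at C_R = 3.632).
Fraction of consumed R going to S: r_S/(r_S+r_T) = 0.9536.
C_S = 0.9536·C_{R0}·X = 0.9536×6.35×0.428 = 2.59 kmol/m³.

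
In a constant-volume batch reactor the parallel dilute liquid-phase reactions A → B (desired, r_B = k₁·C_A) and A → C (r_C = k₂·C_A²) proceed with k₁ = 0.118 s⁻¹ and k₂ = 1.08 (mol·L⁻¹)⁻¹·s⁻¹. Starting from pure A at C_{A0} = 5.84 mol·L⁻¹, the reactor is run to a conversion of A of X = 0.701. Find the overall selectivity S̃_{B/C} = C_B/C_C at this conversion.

0.0321

C_A = C_{A0}(1−X) = 1.746 mol·L⁻¹.
Along a PFR/batch, dC_B/dC_A = −r_B/(r_B+r_C) = −k₁/(k₁+k₂·C_A).
Integrating from C_{A0} to C_A: C_B = (0.118/1.08)·ln[(0.118+1.08·5.84)/(0.118+1.08·1.75)] = 0.1093·ln(6.425/2.004) = 0.1273 mol·L⁻¹.
C_C = (C_{A0}−C_A)−C_B = 3.967 mol·L⁻¹; S̃_{B/C} = 0.1273/3.967 = 0.0321.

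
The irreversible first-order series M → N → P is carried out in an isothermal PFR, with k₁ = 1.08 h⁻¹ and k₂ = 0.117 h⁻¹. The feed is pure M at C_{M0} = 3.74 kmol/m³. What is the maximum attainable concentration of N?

2.85 kmol/m³

At the optimum, C_{N,max}/C_{M0} = (k₁/k₂)^[k₂/(k₂−k₁)].
= (1.08/0.117)^(0.117/(0.117−1.08)) = (9.231)^(-0.1215) = 0.7634.
C_{N,max} = 0.7634×3.74 = 2.85 kmol/m³.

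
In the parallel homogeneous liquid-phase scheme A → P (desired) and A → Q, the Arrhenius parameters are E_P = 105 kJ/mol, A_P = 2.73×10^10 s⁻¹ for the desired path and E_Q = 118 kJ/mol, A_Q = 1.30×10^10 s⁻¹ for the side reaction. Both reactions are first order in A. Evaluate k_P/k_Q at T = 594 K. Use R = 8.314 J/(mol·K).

29.2

With equal orders, S_{P/Q} = k_P/k_Q = (A_P/A_Q)·exp[(E_Q−E_P)/(RT)].
(E_Q−E_P)/(RT) = (118−105)×10³/(8.314×594) = 13000/4939 = 2.632.
k_P/k_Q = (2.73×10^10/1.30×10^10)·exp(2.632) = 2.100 × 13.91 = 29.2.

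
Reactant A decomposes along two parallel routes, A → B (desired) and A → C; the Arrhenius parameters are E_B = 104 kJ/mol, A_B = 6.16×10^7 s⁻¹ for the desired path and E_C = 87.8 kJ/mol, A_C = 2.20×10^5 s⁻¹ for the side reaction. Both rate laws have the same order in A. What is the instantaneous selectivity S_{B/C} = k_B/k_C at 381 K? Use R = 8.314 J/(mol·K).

Since both paths have the same order in A, the concentration cancels and S_{B/C} = k_B/k_C = (A_B/A_C)·exp[(E_C−E_B)/(RT)].
(E_C−E_B)/(RT) = (87.8−104)×10³/(8.314×381) = -16200/3168 = -5.114.
k_B/k_C = (6.16×10^7/2.20×10^5)·exp(-5.114) = 280.0 × 0.006011 = 1.68.
Since E_B > E_C, raising the temperature improves selectivity toward B.

1.68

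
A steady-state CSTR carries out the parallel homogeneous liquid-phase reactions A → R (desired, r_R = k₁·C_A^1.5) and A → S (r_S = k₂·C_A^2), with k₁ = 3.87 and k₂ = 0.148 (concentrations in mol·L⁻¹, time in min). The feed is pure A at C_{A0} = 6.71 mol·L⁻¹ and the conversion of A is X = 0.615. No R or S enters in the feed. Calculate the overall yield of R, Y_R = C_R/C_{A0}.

Exit C_A = C_{A0}(1−X) = 6.71×0.385 = 2.583 mol·L⁻¹.
In a CSTR the entire volume is at exit conditions, so r_R = 3.87×2.583^1.5 = 16.07 and r_S = 0.148×2.583^2 = 0.9877.
Fraction of consumed A going to R: r_R/(r_R+r_S) = 0.9421.
C_R = 0.9421·C_{A0}·X = 0.9421×6.71×0.615 = 3.89 mol·L⁻¹; Y_R = C_R/C_{A0} = 0.579.

0.579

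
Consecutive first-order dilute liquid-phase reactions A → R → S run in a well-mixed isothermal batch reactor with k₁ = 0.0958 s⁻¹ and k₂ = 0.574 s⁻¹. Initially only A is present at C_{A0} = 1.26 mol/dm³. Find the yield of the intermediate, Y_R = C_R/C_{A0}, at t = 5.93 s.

Solving the coupled first-order balances gives C_R(t) = [k₁/(k₂−k₁)]·C_{A0}·(e^(−k₁t) − e^(−k₂t)).
e^(−k₁t) = e^(−0.0958×5.93) = e^(−0.5681) = 0.5666; e^(−k₂t) = e^(−3.404) = 0.03325.
C_R = 0.0958×1.26/(0.574−0.0958) × (0.5666−0.03325) = 0.2524×0.5334 = 0.1346 mol/dm³.
Y_R = C_R/C_{A0} = 0.1346/1.26 = 0.107.

0.107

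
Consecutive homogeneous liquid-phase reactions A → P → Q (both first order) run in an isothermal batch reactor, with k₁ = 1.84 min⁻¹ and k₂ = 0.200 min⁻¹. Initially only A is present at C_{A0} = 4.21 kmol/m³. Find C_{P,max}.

Evaluating C_P at t_opt = ln(k₂/k₁)/(k₂−k₁) gives C_{P,max}/C_{A0} = (k₁/k₂)^[k₂/(k₂−k₁)].
= (1.84/0.200)^(0.200/(0.200−1.84)) = (9.200)^(-0.1220) = 0.7629.
C_{P,max} = 0.7629×4.21 = 3.21 kmol/m³.

3.21 kmol/m³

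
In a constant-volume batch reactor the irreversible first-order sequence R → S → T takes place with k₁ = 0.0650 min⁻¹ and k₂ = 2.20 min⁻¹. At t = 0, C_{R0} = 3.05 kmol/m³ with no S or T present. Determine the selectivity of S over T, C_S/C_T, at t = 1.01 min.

The intermediate concentration in a first-order A→B→C sequence is C_S = k₁C_{R0}(e^(−k₁t) − e^(−k₂t))/(k₂−k₁).
e^(−k₁t) = e^(−0.0650×1.01) = e^(−0.06565) = 0.9365; e^(−k₂t) = e^(−2.222) = 0.1084.
C_S = 0.0650×3.05/(2.20−0.0650) × (0.9365−0.1084) = 0.09286×0.8281 = 0.07689 kmol/m³.
C_R = C_{R0}e^(−k₁t) = 2.856 kmol/m³, so C_T = C_{R0}−C_R−C_S = 0.1169 kmol/m³; C_S/C_T = 0.658.

0.658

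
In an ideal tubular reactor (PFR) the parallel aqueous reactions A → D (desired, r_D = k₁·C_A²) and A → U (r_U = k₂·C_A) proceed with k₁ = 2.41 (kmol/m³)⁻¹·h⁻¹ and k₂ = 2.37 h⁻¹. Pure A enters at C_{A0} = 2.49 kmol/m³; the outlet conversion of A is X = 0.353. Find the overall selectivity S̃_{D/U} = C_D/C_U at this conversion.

C_A = C_{A0}(1−X) = 1.611 kmol/m³.
Along a PFR/batch, dC_U/dC_A = −r_U/(r_D+r_U) = −k₂/(k₂+k₁·C_A).
Integrating from C_{A0} to C_A: C_U = (2.37/2.41)·ln[(2.37+2.41·2.49)/(2.37+2.41·1.61)] = 0.9834·ln(8.371/6.253) = 0.2869 kmol/m³.
Then C_D = (C_{A0}−C_A) − C_U = 0.8790 − 0.2869 = 0.5920 kmol/m³.
S̃_{D/U} = C_D/C_U = 0.5920/0.2869 = 2.06.

2.06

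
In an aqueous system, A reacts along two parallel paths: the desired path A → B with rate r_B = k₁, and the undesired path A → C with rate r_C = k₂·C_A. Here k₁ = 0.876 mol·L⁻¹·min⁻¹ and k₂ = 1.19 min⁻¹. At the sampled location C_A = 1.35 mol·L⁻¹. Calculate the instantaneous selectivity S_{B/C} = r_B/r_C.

0.545

S_{B/C} = r_B/r_C = (k₁)/(k₂·C_A) = (k₁/k₂)·C_A⁻¹.
= (0.876) / (1.19×1.350) = 0.8760/1.607 = 0.545.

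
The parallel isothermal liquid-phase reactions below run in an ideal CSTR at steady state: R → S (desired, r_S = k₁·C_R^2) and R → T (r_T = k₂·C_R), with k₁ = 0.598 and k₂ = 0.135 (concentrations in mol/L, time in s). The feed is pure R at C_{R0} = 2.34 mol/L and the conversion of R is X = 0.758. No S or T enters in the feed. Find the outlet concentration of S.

Exit C_R = C_{R0}(1−X) = 2.34×0.242 = 0.5663 mol/L.
In a CSTR the entire volume is at exit conditions, so r_S = 0.598×0.5663^2 = 0.1918 and r_T = 0.135×0.5663 = 0.07645.
Fraction of consumed R going to S: r_S/(r_S+r_T) = 0.7150.
C_S = 0.7150·C_{R0}·X = 0.7150×2.34×0.758 = 1.27 mol/L.

1.27 mol/L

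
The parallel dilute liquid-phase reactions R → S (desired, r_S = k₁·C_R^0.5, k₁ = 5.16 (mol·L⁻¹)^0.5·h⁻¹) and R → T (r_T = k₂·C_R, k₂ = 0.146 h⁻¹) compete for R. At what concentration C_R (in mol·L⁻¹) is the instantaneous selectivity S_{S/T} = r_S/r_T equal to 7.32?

S_{S/T} = (k₁/k₂)·C_R^-0.5 ⇒ C_R = (S·k₂/k₁)^(-2).
= (7.32×0.146/5.16)^(-2) = (0.2071)^(-2) = 23.3 mol·L⁻¹.

23.3 mol·L⁻¹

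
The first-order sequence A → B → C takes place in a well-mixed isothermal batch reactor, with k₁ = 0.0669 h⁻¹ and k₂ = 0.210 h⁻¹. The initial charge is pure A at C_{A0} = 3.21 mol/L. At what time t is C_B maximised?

7.99 h

Setting dC_B/dt = 0 gives t_opt = ln(k₂/k₁)/(k₂−k₁).
= ln(0.210/0.0669)/(0.210−0.0669) = ln(3.139)/0.1431 = 1.144/0.1431 = 7.99 h.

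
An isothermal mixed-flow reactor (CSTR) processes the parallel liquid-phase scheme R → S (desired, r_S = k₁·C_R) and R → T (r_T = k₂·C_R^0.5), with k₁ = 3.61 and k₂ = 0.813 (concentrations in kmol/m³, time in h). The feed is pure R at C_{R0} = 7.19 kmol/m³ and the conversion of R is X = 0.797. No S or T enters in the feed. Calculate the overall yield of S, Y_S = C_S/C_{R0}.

0.672

Exit C_R = C_{R0}(1−X) = 7.19×0.203 = 1.460 kmol/m³.
Rates in a CSTR are evaluated at the outlet concentration: r_S = 3.61×1.460 = 5.269, r_T = 0.813×1.460^0.5 = 0.9822.
Fraction of consumed R going to S: r_S/(r_S+r_T) = 0.8429.
C_S = 0.8429·C_{R0}·X = 0.8429×7.19×0.797 = 4.83 kmol/m³; Y_S = C_S/C_{R0} = 0.672.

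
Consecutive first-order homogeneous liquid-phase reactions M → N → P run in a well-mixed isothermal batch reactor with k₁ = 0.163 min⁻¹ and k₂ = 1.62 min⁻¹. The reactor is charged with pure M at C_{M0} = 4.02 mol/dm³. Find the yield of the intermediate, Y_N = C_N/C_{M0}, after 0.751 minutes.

The intermediate concentration in a first-order A→B→C sequence is C_N = k₁C_{M0}(e^(−k₁t) − e^(−k₂t))/(k₂−k₁).
e^(−k₁t) = e^(−0.163×0.751) = e^(−0.1224) = 0.8848; e^(−k₂t) = e^(−1.217) = 0.2962.
C_N = 0.163×4.02/(1.62−0.163) × (0.8848−0.2962) = 0.4497×0.5886 = 0.2647 mol/dm³.
Y_N = C_N/C_{M0} = 0.2647/4.02 = 0.0658.

0.0658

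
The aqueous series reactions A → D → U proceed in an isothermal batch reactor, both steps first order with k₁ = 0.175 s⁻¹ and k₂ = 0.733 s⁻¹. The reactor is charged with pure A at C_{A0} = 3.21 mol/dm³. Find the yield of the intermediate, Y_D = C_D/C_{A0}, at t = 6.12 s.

The intermediate concentration in a first-order A→B→C sequence is C_D = k₁C_{A0}(e^(−k₁t) − e^(−k₂t))/(k₂−k₁).
e^(−k₁t) = e^(−0.175×6.12) = e^(−1.071) = 0.3427; e^(−k₂t) = e^(−4.486) = 0.01127.
C_D = 0.175×3.21/(0.733−0.175) × (0.3427−0.01127) = 1.007×0.3314 = 0.3336 mol/dm³.
Y_D = C_D/C_{A0} = 0.3336/3.21 = 0.104.

0.104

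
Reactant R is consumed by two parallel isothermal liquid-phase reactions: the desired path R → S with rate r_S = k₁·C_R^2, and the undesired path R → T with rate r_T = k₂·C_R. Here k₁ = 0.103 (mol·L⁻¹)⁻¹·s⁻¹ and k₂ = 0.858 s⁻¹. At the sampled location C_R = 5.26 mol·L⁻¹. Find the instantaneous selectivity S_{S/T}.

0.631

S_{S/T} = r_S/r_T = (k₁·C_R^2)/(k₂·C_R) = (k₁/k₂)·C_R.
= (0.103×5.260^2) / (0.858×5.260) = 2.850/4.513 = 0.631.
Since the desired path is higher order in R, keeping C_R high (PFR or concentrated feed) favours S.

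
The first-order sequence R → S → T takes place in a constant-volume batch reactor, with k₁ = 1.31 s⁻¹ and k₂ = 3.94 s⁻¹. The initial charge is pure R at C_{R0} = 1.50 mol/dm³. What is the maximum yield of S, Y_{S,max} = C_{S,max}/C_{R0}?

Evaluating C_S at t_opt = ln(k₂/k₁)/(k₂−k₁) gives C_{S,max}/C_{R0} = (k₁/k₂)^[k₂/(k₂−k₁)].
= (1.31/3.94)^(3.94/(3.94−1.31)) = (0.3325)^(1.498) = 0.1921.

0.192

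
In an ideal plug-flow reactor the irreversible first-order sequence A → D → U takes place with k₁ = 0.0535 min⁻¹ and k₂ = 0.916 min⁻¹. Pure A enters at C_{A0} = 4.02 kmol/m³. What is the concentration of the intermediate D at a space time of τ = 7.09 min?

Solving the coupled first-order balances gives C_D(τ) = [k₁/(k₂−k₁)]·C_{A0}·(e^(−k₁τ) − e^(−k₂τ)).
e^(−k₁τ) = e^(−0.0535×7.09) = e^(−0.3793) = 0.6843; e^(−k₂τ) = e^(−6.494) = 0.001512.
C_D = 0.0535×4.02/(0.916−0.0535) × (0.6843−0.001512) = 0.2494×0.6828 = 0.1703 kmol/m³.

0.170 kmol/m³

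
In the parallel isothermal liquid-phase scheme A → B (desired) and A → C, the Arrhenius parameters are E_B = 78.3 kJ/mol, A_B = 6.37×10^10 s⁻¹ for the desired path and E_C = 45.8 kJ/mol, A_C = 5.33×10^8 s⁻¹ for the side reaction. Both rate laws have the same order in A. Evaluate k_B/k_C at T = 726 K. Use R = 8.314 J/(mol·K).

0.548

k_B/k_C = (A_B/A_C)·exp[−(E_B−E_C)/(RT)] = (A_B/A_C)·exp[(E_C−E_B)/(RT)].
(E_C−E_B)/(RT) = (45.8−78.3)×10³/(8.314×726) = -32500/6036 = -5.384.
k_B/k_C = (6.37×10^10/5.33×10^8)·exp(-5.384) = 119.5 × 0.004588 = 0.548.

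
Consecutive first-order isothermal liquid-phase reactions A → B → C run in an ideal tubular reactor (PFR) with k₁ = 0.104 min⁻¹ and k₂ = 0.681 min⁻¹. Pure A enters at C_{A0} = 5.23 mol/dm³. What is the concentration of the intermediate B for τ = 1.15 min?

The intermediate concentration in a first-order A→B→C sequence is C_B = k₁C_{A0}(e^(−k₁τ) − e^(−k₂τ))/(k₂−k₁).
e^(−k₁τ) = e^(−0.104×1.15) = e^(−0.1196) = 0.8873; e^(−k₂τ) = e^(−0.7832) = 0.4570.
C_B = 0.104×5.23/(0.681−0.104) × (0.8873−0.4570) = 0.9427×0.4303 = 0.4056 mol/dm³.

0.406 mol/dm³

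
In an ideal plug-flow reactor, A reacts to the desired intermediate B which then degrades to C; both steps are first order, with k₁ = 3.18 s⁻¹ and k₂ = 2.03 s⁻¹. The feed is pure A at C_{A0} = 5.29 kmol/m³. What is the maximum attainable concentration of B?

2.40 kmol/m³

At the optimum, C_{B,max}/C_{A0} = (k₁/k₂)^[k₂/(k₂−k₁)].
= (3.18/2.03)^(2.03/(2.03−3.18)) = (1.567)^(-1.765) = 0.4528.
C_{B,max} = 0.4528×5.29 = 2.40 kmol/m³.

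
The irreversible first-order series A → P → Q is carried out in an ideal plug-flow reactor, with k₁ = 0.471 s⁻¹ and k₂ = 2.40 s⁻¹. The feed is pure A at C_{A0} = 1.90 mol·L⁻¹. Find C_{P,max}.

0.251 mol·L⁻¹

Evaluating C_P at τ_opt = ln(k₂/k₁)/(k₂−k₁) gives C_{P,max}/C_{A0} = (k₁/k₂)^[k₂/(k₂−k₁)].
= (0.471/2.40)^(2.40/(2.40−0.471)) = (0.1963)^(1.244) = 0.1319.
C_{P,max} = 0.1319×1.90 = 0.251 mol·L⁻¹.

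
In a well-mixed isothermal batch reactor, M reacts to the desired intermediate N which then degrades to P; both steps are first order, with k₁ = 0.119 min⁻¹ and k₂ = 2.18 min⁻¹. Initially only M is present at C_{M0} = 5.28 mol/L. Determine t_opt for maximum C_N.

For first-order series the maximum of C_N occurs at t_opt = ln(k₂/k₁)/(k₂−k₁).
= ln(2.18/0.119)/(2.18−0.119) = ln(18.32)/2.061 = 2.908/2.061 = 1.41 min.

1.41 min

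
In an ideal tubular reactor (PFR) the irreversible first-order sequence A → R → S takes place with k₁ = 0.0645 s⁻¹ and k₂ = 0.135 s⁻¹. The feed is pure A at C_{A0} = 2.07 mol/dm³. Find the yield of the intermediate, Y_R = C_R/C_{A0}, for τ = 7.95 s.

For first-order series with pure A initially, C_R(τ) = k₁C_{A0}/(k₂−k₁)·(e^(−k₁τ) − e^(−k₂τ)).
e^(−k₁τ) = e^(−0.0645×7.95) = e^(−0.5128) = 0.5988; e^(−k₂τ) = e^(−1.073) = 0.3419.
C_R = 0.0645×2.07/(0.135−0.0645) × (0.5988−0.3419) = 1.894×0.2569 = 0.4866 mol/dm³.
Y_R = C_R/C_{A0} = 0.4866/2.07 = 0.235.

0.235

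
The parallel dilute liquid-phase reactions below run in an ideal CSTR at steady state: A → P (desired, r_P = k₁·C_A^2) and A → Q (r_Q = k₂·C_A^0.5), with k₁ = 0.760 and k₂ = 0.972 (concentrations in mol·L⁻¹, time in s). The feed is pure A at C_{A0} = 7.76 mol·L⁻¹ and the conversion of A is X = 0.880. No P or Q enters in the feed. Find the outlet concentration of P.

2.82 mol·L⁻¹

Exit C_A = C_{A0}(1−X) = 7.76×0.120 = 0.9312 mol·L⁻¹.
A CSTR operates uniformly at the exit composition, giving r_P = 0.6590 and r_Q = 0.9380 (each k·C_A^n at C_A = 0.9312).
Fraction of consumed A going to P: r_P/(r_P+r_Q) = 0.4127.
C_P = 0.4127·C_{A0}·X = 0.4127×7.76×0.880 = 2.82 mol·L⁻¹.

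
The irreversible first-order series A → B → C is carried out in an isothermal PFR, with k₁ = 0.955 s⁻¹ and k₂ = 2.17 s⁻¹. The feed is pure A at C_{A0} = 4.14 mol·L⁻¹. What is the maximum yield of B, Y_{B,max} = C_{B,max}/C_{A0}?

At the optimum, C_{B,max}/C_{A0} = (k₁/k₂)^[k₂/(k₂−k₁)].
= (0.955/2.17)^(2.17/(2.17−0.955)) = (0.4401)^(1.786) = 0.2309.

0.231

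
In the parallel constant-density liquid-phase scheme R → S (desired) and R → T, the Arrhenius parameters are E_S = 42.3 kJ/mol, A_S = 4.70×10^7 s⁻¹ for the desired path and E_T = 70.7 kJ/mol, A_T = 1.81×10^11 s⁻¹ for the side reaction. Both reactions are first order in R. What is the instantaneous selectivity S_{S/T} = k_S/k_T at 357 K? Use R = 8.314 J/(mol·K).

3.71

With equal orders, S_{S/T} = k_S/k_T = (A_S/A_T)·exp[(E_T−E_S)/(RT)].
(E_T−E_S)/(RT) = (70.7−42.3)×10³/(8.314×357) = 28400/2968 = 9.568.
k_S/k_T = (4.70×10^7/1.81×10^11)·exp(9.568) = 2.597×10^-4 × 14306 = 3.71.
Since E_S < E_T, lowering the temperature improves selectivity toward S.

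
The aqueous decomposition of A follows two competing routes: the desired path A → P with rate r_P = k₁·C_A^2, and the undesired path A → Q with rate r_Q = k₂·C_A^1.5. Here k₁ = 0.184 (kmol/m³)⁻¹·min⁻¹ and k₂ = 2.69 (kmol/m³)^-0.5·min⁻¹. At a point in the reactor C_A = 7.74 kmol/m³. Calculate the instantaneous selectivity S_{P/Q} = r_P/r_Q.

0.190

S_{P/Q} = r_P/r_Q = (k₁·C_A^2)/(k₂·C_A^1.5) = (k₁/k₂)·C_A^0.5.
= (0.184×7.740^2) / (2.69×7.740^1.5) = 11.02/57.92 = 0.190.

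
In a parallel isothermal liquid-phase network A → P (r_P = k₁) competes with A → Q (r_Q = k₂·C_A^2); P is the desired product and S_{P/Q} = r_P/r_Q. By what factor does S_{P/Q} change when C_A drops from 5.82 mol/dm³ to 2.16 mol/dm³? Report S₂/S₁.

7.26

S_{P/Q} = (k₁/k₂)·C_A^-2, so S₂/S₁ = (C_{A,2}/C_{A,1})^-2.
= (2.16/5.82)^(-2) = (0.3711)^(-2) = 7.26.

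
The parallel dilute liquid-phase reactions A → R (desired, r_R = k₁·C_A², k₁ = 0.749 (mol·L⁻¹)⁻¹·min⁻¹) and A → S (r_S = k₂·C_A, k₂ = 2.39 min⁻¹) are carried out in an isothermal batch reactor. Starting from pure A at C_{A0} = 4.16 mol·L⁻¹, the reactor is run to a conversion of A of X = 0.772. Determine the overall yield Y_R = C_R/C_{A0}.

0.332

C_A = C_{A0}(1−X) = 0.9485 mol·L⁻¹.
Along a PFR/batch, dC_S/dC_A = −r_S/(r_R+r_S) = −k₂/(k₂+k₁·C_A).
Integrating from C_{A0} to C_A: C_S = (2.39/0.749)·ln[(2.39+0.749·4.16)/(2.39+0.749·0.948)] = 3.191·ln(5.506/3.100) = 1.832 mol·L⁻¹.
Then C_R = (C_{A0}−C_A) − C_S = 3.212 − 1.832 = 1.379 mol·L⁻¹.
Y_R = C_R/C_{A0} = 1.379/4.16 = 0.332.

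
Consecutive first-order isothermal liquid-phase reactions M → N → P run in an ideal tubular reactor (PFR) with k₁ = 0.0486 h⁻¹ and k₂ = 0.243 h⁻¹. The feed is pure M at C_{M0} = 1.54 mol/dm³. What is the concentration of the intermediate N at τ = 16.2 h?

0.168 mol/dm³

Solving the coupled first-order balances gives C_N(τ) = [k₁/(k₂−k₁)]·C_{M0}·(e^(−k₁τ) − e^(−k₂τ)).
e^(−k₁τ) = e^(−0.0486×16.2) = e^(−0.7873) = 0.4551; e^(−k₂τ) = e^(−3.937) = 0.01951.
C_N = 0.0486×1.54/(0.243−0.0486) × (0.4551−0.01951) = 0.3850×0.4355 = 0.1677 mol/dm³.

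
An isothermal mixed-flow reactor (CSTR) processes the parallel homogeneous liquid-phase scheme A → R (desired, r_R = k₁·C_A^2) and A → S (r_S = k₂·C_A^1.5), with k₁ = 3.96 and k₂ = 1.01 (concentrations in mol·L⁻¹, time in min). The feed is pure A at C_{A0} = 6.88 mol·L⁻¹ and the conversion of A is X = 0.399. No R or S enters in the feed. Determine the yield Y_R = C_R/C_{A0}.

Exit C_A = C_{A0}(1−X) = 6.88×0.601 = 4.135 mol·L⁻¹.
In a CSTR the entire volume is at exit conditions, so r_R = 3.96×4.135^2 = 67.71 and r_S = 1.01×4.135^1.5 = 8.492.
Fraction of consumed A going to R: r_R/(r_R+r_S) = 0.8886.
C_R = 0.8886·C_{A0}·X = 0.8886×6.88×0.399 = 2.44 mol·L⁻¹; Y_R = C_R/C_{A0} = 0.355.

0.355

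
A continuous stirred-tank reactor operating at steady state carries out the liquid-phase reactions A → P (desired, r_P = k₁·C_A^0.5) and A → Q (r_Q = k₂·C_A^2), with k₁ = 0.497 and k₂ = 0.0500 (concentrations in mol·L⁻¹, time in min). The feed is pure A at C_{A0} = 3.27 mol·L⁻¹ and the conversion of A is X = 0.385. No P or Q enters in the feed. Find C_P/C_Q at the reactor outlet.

Exit C_A = C_{A0}(1−X) = 3.27×0.615 = 2.011 mol·L⁻¹.
Rates in a CSTR are evaluated at the outlet concentration: r_P = 0.497×2.011^0.5 = 0.7048, r_Q = 0.0500×2.011^2 = 0.2022.
Overall selectivity = C_P/C_Q = r_Pτ/(r_Qτ) = r_P/r_Q = 3.49.

3.49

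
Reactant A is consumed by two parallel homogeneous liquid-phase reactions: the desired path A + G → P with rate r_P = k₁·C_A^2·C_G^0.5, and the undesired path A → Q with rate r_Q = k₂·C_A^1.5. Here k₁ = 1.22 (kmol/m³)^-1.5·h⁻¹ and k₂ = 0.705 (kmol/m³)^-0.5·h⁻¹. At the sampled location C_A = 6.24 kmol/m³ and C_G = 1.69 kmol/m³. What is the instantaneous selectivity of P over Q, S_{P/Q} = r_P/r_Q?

S_{P/Q} = r_P/r_Q = (k₁·C_A^2·C_G^0.5)/(k₂·C_A^1.5) = (k₁/k₂)·C_A^0.5·C_G^0.5.
= (1.22×6.240^2×1.690^0.5) / (0.705×6.240^1.5) = 61.76/10.99 = 5.62.
Since the desired path is higher order in A, keeping C_A high (PFR or concentrated feed) favours P.

5.62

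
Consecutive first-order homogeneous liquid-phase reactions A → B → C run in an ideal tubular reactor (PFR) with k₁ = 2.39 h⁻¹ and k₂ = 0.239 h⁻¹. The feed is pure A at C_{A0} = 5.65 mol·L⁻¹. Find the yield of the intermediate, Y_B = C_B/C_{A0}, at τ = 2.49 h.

The intermediate concentration in a first-order A→B→C sequence is C_B = k₁C_{A0}(e^(−k₁τ) − e^(−k₂τ))/(k₂−k₁).
e^(−k₁τ) = e^(−2.39×2.49) = e^(−5.951) = 0.002603; e^(−k₂τ) = e^(−0.5951) = 0.5515.
C_B = 2.39×5.65/(0.239−2.39) × (0.002603−0.5515) = (-6.278)×(-0.5489) = 3.446 mol·L⁻¹.
Y_B = C_B/C_{A0} = 3.446/5.65 = 0.610.

0.610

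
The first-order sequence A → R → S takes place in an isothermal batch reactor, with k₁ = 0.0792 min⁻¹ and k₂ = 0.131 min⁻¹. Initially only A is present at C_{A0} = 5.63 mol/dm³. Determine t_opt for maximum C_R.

The intermediate peaks when r₁ = r₂, i.e. k₁e^(−k₁t) = k₂e^(−k₂t), giving t_opt = ln(k₂/k₁)/(k₂−k₁).
= ln(0.131/0.0792)/(0.131−0.0792) = ln(1.654)/0.05180 = 0.5032/0.05180 = 9.71 min.

9.71 min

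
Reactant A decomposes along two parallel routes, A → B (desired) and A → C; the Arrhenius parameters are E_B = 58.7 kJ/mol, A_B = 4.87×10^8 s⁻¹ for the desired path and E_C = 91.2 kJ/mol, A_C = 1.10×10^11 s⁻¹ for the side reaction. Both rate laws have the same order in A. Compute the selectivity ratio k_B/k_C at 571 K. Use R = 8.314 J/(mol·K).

4.16

k_B/k_C = (A_B/A_C)·exp[−(E_B−E_C)/(RT)] = (A_B/A_C)·exp[(E_C−E_B)/(RT)].
(E_C−E_B)/(RT) = (91.2−58.7)×10³/(8.314×571) = 32500/4747 = 6.846.
k_B/k_C = (4.87×10^8/1.10×10^11)·exp(6.846) = 0.004427 × 940.1 = 4.16.
Since E_B < E_C, lowering the temperature improves selectivity toward B.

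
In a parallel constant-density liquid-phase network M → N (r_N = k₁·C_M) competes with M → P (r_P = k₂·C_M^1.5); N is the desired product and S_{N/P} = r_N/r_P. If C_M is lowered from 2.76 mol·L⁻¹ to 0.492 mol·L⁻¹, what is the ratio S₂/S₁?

S_{N/P} = (k₁/k₂)·C_M^-0.5, so S₂/S₁ = (C_{M,2}/C_{M,1})^-0.5.
= (0.492/2.76)^(-0.5) = (0.1783)^(-0.5) = 2.37.
Selectivity toward N rises as C_M falls — low-concentration operation is favoured.

2.37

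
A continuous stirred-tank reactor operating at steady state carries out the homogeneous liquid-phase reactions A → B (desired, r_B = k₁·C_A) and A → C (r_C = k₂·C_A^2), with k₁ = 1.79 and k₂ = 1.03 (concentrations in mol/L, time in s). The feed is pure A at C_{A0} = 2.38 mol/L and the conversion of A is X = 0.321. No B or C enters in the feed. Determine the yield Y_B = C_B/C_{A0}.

0.166

Exit C_A = C_{A0}(1−X) = 2.38×0.679 = 1.616 mol/L.
In a CSTR the entire volume is at exit conditions, so r_B = 1.79×1.616 = 2.893 and r_C = 1.03×1.616^2 = 2.690.
Fraction of consumed A going to B: r_B/(r_B+r_C) = 0.5182.
C_B = 0.5182·C_{A0}·X = 0.5182×2.38×0.321 = 0.396 mol/L; Y_B = C_B/C_{A0} = 0.166.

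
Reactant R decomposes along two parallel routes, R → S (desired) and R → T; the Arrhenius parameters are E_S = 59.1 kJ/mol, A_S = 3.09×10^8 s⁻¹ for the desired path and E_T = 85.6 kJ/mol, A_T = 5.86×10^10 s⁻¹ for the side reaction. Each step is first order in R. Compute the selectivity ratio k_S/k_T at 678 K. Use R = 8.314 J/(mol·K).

0.580

Since both paths have the same order in R, the concentration cancels and S_{S/T} = k_S/k_T = (A_S/A_T)·exp[(E_T−E_S)/(RT)].
(E_T−E_S)/(RT) = (85.6−59.1)×10³/(8.314×678) = 26500/5637 = 4.701.
k_S/k_T = (3.09×10^8/5.86×10^10)·exp(4.701) = 0.005273 × 110.1 = 0.580.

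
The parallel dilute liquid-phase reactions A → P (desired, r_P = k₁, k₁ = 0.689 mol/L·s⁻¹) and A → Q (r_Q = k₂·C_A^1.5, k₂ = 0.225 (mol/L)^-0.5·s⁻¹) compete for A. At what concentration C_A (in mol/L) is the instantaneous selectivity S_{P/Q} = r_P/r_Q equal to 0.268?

S_{P/Q} = (k₁/k₂)·C_A^-1.5 ⇒ C_A = (S·k₂/k₁)^(1/(-1.5)).
= (0.268×0.225/0.689)^(-0.6667) = (0.08752)^(-0.6667) = 5.07 mol/L.

5.07 mol/L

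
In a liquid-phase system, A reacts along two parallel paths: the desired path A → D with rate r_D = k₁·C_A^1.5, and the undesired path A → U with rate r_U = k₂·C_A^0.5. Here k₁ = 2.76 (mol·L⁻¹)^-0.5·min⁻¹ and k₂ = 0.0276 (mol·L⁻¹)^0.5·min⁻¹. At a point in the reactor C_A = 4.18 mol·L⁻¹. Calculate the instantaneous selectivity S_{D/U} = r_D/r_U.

S_{D/U} = r_D/r_U = (k₁·C_A^1.5)/(k₂·C_A^0.5) = (k₁/k₂)·C_A.
= (2.76×4.180^1.5) / (0.0276×4.180^0.5) = 23.59/0.05643 = 418.
Since the desired path is higher order in A, keeping C_A high (PFR or concentrated feed) favours D.

418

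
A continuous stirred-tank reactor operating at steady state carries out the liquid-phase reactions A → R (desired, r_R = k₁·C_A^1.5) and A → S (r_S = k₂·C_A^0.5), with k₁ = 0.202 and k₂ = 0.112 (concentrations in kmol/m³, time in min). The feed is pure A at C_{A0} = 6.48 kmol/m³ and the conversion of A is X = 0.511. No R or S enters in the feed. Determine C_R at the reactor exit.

Exit C_A = C_{A0}(1−X) = 6.48×0.489 = 3.169 kmol/m³.
A CSTR operates uniformly at the exit composition, giving r_R = 1.139 and r_S = 0.1994 (each k·C_A^n at C_A = 3.169).
Fraction of consumed A going to R: r_R/(r_R+r_S) = 0.8511.
C_R = 0.8511·C_{A0}·X = 0.8511×6.48×0.511 = 2.82 kmol/m³.

2.82 kmol/m³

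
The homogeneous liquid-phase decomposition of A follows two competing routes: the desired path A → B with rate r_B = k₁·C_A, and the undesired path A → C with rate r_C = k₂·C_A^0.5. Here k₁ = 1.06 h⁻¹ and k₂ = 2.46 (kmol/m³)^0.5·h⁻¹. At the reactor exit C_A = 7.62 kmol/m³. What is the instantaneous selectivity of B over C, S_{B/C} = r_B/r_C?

1.19

S_{B/C} = r_B/r_C = (k₁·C_A)/(k₂·C_A^0.5) = (k₁/k₂)·C_A^0.5.
= (1.06×7.620) / (2.46×7.620^0.5) = 8.077/6.791 = 1.19.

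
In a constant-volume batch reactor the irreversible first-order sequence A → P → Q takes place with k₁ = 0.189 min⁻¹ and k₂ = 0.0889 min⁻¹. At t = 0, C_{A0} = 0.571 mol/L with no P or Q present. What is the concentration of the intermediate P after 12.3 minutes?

The intermediate concentration in a first-order A→B→C sequence is C_P = k₁C_{A0}(e^(−k₁t) − e^(−k₂t))/(k₂−k₁).
e^(−k₁t) = e^(−0.189×12.3) = e^(−2.325) = 0.09781; e^(−k₂t) = e^(−1.093) = 0.3351.
C_P = 0.189×0.571/(0.0889−0.189) × (0.09781−0.3351) = (-1.078)×(-0.2372) = 0.2558 mol/L.

0.256 mol/L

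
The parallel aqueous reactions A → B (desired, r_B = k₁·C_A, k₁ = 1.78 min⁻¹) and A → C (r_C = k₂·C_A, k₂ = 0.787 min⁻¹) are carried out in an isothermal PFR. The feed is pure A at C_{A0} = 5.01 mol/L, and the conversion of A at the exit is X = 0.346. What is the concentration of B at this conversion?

1.20 mol/L

C_A = C_{A0}(1−X) = 3.277 mol/L.
Both paths are first order in A, so the instantaneous fraction to B is constant: dC_B/d(−C_A) = k₁/(k₁+k₂) = 0.6934.
C_B = 0.6934·(C_{A0}−C_A) = 0.6934×1.733 = 1.20 mol/L.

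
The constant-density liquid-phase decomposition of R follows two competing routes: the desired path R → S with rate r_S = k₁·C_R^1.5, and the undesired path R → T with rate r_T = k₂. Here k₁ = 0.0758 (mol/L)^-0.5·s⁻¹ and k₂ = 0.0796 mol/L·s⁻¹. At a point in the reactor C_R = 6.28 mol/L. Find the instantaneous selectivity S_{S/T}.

S_{S/T} = r_S/r_T = (k₁·C_R^1.5)/(k₂) = (k₁/k₂)·C_R^1.5.
= (0.0758×6.280^1.5) / (0.0796) = 1.193/0.07960 = 15.0.
Since the desired path is higher order in R, keeping C_R high (PFR or concentrated feed) favours S.

15.0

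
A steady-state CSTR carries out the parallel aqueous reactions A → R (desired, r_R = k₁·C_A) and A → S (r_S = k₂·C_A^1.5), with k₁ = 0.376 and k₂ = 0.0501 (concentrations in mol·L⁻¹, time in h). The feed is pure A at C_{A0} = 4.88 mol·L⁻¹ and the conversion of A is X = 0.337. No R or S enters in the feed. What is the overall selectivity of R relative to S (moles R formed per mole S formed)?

Exit C_A = C_{A0}(1−X) = 4.88×0.663 = 3.235 mol·L⁻¹.
A CSTR operates uniformly at the exit composition, giving r_R = 1.217 and r_S = 0.2916 (each k·C_A^n at C_A = 3.235).
Overall selectivity = C_R/C_S = r_Rτ/(r_Sτ) = r_R/r_S = 4.17.

4.17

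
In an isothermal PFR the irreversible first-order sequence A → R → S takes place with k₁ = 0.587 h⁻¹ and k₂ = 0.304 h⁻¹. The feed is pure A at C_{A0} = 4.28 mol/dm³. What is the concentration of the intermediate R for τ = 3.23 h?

Solving the coupled first-order balances gives C_R(τ) = [k₁/(k₂−k₁)]·C_{A0}·(e^(−k₁τ) − e^(−k₂τ)).
e^(−k₁τ) = e^(−0.587×3.23) = e^(−1.896) = 0.1502; e^(−k₂τ) = e^(−0.9819) = 0.3746.
C_R = 0.587×4.28/(0.304−0.587) × (0.1502−0.3746) = (-8.878)×(-0.2244) = 1.992 mol/dm³.

1.99 mol/dm³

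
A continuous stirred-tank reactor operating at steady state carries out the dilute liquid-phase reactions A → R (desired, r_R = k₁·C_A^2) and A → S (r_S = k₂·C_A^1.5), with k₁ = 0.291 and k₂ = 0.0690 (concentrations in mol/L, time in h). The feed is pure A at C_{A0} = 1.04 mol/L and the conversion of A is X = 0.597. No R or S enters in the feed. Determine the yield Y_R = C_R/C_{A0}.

Exit C_A = C_{A0}(1−X) = 1.04×0.403 = 0.4191 mol/L.
In a CSTR the entire volume is at exit conditions, so r_R = 0.291×0.4191^2 = 0.05112 and r_S = 0.0690×0.4191^1.5 = 0.01872.
Fraction of consumed A going to R: r_R/(r_R+r_S) = 0.7319.
C_R = 0.7319·C_{A0}·X = 0.7319×1.04×0.597 = 0.454 mol/L; Y_R = C_R/C_{A0} = 0.437.

0.437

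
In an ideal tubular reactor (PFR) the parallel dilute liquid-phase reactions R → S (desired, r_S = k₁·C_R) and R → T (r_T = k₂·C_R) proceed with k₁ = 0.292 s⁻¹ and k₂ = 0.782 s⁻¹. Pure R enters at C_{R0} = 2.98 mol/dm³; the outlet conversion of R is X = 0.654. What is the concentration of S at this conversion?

C_R = C_{R0}(1−X) = 1.031 mol/dm³.
Both paths are first order in R, so the instantaneous fraction to S is constant: dC_S/d(−C_R) = k₁/(k₁+k₂) = 0.2719.
C_S = 0.2719·(C_{R0}−C_R) = 0.2719×1.949 = 0.530 mol/dm³.

0.530 mol/dm³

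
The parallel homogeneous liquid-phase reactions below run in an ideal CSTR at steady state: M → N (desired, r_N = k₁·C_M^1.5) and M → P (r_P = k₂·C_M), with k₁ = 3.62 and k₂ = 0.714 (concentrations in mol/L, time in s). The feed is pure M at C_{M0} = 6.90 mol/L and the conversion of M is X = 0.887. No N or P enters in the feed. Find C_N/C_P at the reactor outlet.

4.48

Exit C_M = C_{M0}(1−X) = 6.90×0.113 = 0.7797 mol/L.
A CSTR operates uniformly at the exit composition, giving r_N = 2.492 and r_P = 0.5567 (each k·C_M^n at C_M = 0.7797).
Overall selectivity = C_N/C_P = r_Nτ/(r_Pτ) = r_N/r_P = 4.48.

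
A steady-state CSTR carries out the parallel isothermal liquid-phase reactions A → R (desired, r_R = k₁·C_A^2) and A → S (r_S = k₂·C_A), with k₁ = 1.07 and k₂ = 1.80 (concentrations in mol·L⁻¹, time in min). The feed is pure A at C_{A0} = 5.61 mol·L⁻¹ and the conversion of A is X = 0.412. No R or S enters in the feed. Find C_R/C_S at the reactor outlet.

1.96

Exit C_A = C_{A0}(1−X) = 5.61×0.588 = 3.299 mol·L⁻¹.
Rates in a CSTR are evaluated at the outlet concentration: r_R = 1.07×3.299^2 = 11.64, r_S = 1.80×3.299 = 5.938.
Overall selectivity = C_R/C_S = r_Rτ/(r_Sτ) = r_R/r_S = 1.96.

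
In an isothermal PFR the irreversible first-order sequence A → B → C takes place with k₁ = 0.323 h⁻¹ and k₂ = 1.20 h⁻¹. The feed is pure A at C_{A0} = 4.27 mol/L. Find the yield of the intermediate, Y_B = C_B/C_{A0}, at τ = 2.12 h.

0.157

The intermediate concentration in a first-order A→B→C sequence is C_B = k₁C_{A0}(e^(−k₁τ) − e^(−k₂τ))/(k₂−k₁).
e^(−k₁τ) = e^(−0.323×2.12) = e^(−0.6848) = 0.5042; e^(−k₂τ) = e^(−2.544) = 0.07855.
C_B = 0.323×4.27/(1.20−0.323) × (0.5042−0.07855) = 1.573×0.4257 = 0.6694 mol/L.
Y_B = C_B/C_{A0} = 0.6694/4.27 = 0.157.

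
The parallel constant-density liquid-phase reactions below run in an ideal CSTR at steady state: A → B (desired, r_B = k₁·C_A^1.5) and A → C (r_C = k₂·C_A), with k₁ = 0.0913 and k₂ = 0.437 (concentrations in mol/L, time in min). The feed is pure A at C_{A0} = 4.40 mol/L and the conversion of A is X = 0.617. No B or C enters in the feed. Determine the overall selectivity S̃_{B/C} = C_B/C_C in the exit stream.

0.271

Exit C_A = C_{A0}(1−X) = 4.40×0.383 = 1.685 mol/L.
A CSTR operates uniformly at the exit composition, giving r_B = 0.1997 and r_C = 0.7364 (each k·C_A^n at C_A = 1.685).
Overall selectivity = C_B/C_C = r_Bτ/(r_Cτ) = r_B/r_C = 0.271.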